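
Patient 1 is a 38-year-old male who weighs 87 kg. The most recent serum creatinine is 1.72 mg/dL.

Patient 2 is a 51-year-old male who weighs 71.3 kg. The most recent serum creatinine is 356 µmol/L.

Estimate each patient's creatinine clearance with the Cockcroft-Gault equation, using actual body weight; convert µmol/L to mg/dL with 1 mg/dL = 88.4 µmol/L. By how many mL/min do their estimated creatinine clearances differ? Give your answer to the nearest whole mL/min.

Patient 1: CrCl = (140 − 38) × 87 / (72 × 1.72) = 8874.0 / 123.84 ≈ 71.7 mL/min
Patient 2: SCr = 356 / 88.4 = 4.027 mg/dL
Patient 2: CrCl = (140 − 51) × 71.3 / (72 × 4.027) = 6345.7 / 289.94 ≈ 21.9 mL/min
|71.7 − 21.9| = 49.8 mL/min

50 mL/min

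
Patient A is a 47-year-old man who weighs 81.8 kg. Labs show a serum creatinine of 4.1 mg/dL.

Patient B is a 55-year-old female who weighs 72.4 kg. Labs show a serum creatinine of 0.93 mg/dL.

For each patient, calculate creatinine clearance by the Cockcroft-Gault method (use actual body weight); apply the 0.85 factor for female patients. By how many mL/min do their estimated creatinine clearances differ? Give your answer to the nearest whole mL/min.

Patient A: CrCl = (140 − 47) × 81.8 / (72 × 4.1) = 7607.4 / 295.20 ≈ 25.8 mL/min
Patient B: CrCl = (140 − 55) × 72.4 / (72 × 0.93) × 0.85 = 6154.0 / 66.96 × 0.85 ≈ 78.1 mL/min
|25.8 − 78.1| = 52.3 mL/min

52 mL/min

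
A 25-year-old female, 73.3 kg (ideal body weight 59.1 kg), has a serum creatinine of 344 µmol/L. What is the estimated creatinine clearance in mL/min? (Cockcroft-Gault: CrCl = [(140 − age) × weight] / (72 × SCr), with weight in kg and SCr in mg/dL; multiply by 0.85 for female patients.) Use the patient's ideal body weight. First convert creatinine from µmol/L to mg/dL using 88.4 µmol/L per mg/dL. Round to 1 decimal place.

20.6 mL/min

SCr = 344 / 88.4 = 3.891 mg/dL
CrCl = (140 − 25) × 59.1 / (72 × 3.891) × 0.85 = 6796.5 / 280.15 × 0.85 ≈ 20.6 mL/min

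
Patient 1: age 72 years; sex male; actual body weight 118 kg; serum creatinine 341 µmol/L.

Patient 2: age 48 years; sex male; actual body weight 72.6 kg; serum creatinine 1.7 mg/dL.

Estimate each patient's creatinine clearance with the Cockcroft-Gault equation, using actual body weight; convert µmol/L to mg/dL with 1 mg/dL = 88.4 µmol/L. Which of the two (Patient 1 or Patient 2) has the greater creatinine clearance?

Patient 2

Patient 1: SCr = 341 / 88.4 = 3.857 mg/dL
Patient 1: CrCl = (140 − 72) × 118 / (72 × 3.857) = 8024.0 / 277.70 ≈ 28.9 mL/min
Patient 2: CrCl = (140 − 48) × 72.6 / (72 × 1.7) = 6679.2 / 122.40 ≈ 54.6 mL/min
28.9 vs 54.6 mL/min → Patient 2 is higher.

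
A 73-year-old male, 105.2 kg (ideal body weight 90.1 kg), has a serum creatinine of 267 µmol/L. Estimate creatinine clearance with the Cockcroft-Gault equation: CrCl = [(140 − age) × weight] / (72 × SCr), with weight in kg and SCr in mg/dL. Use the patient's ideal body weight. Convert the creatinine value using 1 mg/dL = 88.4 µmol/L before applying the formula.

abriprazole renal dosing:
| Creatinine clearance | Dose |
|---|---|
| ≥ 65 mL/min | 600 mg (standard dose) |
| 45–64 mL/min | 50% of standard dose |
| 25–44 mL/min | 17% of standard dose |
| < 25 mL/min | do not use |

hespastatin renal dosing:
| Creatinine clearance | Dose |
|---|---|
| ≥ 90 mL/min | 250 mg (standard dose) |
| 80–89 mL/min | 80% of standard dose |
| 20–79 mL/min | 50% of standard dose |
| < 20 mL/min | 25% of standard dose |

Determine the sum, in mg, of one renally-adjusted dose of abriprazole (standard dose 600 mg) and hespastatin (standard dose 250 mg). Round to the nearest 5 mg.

SCr = 267 / 88.4 = 3.02 mg/dL
CrCl = (140 − 73) × 90.1 / (72 × 3.02) = 6036.7 / 217.44 ≈ 27.8 mL/min
CrCl ≈ 28 mL/min.
abriprazole: 25–44 mL/min → 17% of 600 mg = 102 mg.
hespastatin: 20–79 mL/min → 50% of 250 mg = 125 mg.
Total = 102 + 125 = 227 mg.

225 mg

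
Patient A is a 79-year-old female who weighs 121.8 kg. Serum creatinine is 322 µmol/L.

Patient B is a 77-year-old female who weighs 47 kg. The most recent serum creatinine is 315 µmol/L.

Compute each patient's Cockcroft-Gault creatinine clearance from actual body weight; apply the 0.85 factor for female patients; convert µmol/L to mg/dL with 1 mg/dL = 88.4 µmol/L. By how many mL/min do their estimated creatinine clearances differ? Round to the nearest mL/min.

14 mL/min

Patient A: SCr = 322 / 88.4 = 3.643 mg/dL
Patient A: CrCl = (140 − 79) × 121.8 / (72 × 3.643) × 0.85 = 7429.8 / 262.30 × 0.85 ≈ 24.1 mL/min
Patient B: SCr = 315 / 88.4 = 3.563 mg/dL
Patient B: CrCl = (140 − 77) × 47 / (72 × 3.563) × 0.85 = 2961.0 / 256.54 × 0.85 ≈ 9.8 mL/min
|24.1 − 9.8| = 14.3 mL/min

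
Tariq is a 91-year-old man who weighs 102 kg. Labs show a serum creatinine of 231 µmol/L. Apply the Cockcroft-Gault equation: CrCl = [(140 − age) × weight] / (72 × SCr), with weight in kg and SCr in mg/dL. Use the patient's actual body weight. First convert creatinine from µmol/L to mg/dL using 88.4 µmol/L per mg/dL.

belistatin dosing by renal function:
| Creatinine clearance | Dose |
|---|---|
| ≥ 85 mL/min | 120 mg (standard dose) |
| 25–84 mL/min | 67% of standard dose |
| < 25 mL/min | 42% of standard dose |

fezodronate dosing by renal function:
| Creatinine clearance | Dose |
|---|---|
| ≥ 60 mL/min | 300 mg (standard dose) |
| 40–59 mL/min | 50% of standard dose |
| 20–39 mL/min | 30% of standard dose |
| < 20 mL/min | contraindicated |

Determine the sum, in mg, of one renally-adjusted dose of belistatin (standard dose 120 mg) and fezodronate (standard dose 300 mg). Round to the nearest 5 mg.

SCr = 231 / 88.4 = 2.613 mg/dL
CrCl = (140 − 91) × 102 / (72 × 2.613) = 4998.0 / 188.14 ≈ 26.6 mL/min
CrCl ≈ 27 mL/min.
belistatin: 25–84 mL/min → 67% of 120 mg = 80.4 mg.
fezodronate: 20–39 mL/min → 30% of 300 mg = 90 mg.
Total = 80.4 + 90 = 170.4 mg.

170 mg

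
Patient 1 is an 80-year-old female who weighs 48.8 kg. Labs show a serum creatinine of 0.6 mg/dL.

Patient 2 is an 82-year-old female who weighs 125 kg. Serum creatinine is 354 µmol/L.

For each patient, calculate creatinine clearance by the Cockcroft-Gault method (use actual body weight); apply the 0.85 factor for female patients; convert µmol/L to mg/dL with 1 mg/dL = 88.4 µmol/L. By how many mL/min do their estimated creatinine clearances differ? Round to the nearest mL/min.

Patient 1: CrCl = (140 − 80) × 48.8 / (72 × 0.6) × 0.85 = 2928.0 / 43.20 × 0.85 ≈ 57.6 mL/min
Patient 2: SCr = 354 / 88.4 = 4.005 mg/dL
Patient 2: CrCl = (140 − 82) × 125 / (72 × 4.005) × 0.85 = 7250.0 / 288.36 × 0.85 ≈ 21.4 mL/min
|57.6 − 21.4| = 36.2 mL/min

36 mL/min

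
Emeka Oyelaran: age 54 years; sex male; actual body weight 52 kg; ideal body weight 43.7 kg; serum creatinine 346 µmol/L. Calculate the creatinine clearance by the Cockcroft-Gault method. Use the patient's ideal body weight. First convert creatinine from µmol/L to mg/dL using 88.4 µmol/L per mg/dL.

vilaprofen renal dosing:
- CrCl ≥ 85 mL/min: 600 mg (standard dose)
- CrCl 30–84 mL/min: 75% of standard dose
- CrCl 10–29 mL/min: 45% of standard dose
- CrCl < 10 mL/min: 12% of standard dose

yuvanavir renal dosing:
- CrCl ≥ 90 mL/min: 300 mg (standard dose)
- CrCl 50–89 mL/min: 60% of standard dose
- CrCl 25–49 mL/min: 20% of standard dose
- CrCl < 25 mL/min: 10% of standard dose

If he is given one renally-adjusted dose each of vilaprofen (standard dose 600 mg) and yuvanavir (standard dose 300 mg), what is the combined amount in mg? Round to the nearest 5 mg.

300 mg

SCr = 346 / 88.4 = 3.914 mg/dL
CrCl = (140 − 54) × 43.7 / (72 × 3.914) = 3758.2 / 281.81 ≈ 13.3 mL/min
CrCl ≈ 13 mL/min.
vilaprofen: 10–29 mL/min → 45% of 600 mg = 270 mg.
yuvanavir: < 25 mL/min → 10% of 300 mg = 30 mg.
Total = 270 + 30 = 300 mg.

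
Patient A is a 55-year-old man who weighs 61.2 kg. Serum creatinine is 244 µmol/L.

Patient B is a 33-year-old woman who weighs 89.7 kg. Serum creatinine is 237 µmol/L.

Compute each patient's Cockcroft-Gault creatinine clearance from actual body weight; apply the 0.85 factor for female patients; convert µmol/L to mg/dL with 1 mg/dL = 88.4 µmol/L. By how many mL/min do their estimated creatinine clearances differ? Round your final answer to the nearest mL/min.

16 mL/min

Patient A: SCr = 244 / 88.4 = 2.76 mg/dL
Patient A: CrCl = (140 − 55) × 61.2 / (72 × 2.76) = 5202.0 / 198.72 ≈ 26.2 mL/min
Patient B: SCr = 237 / 88.4 = 2.681 mg/dL
Patient B: CrCl = (140 − 33) × 89.7 / (72 × 2.681) × 0.85 = 9597.9 / 193.03 × 0.85 ≈ 42.3 mL/min
|26.2 − 42.3| = 16.1 mL/min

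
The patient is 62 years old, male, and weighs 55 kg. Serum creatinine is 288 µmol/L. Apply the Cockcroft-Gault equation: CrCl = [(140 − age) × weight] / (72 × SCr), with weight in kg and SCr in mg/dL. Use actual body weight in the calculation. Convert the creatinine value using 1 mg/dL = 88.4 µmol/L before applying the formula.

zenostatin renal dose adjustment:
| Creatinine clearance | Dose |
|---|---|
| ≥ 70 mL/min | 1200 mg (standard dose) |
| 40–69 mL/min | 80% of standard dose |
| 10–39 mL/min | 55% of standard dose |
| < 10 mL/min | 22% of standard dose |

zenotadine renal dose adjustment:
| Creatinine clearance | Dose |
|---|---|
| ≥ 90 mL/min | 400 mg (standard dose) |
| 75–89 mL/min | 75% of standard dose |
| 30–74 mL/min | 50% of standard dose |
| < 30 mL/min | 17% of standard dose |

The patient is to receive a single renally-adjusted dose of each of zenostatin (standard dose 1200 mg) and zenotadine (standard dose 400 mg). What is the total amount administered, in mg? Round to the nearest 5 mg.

730 mg

SCr = 288 / 88.4 = 3.258 mg/dL
CrCl = (140 − 62) × 55 / (72 × 3.258) = 4290.0 / 234.58 ≈ 18.3 mL/min
CrCl ≈ 18 mL/min.
zenostatin: 10–39 mL/min → 55% of 1200 mg = 660 mg.
zenotadine: < 30 mL/min → 17% of 400 mg = 68 mg.
Total = 660 + 68 = 728 mg.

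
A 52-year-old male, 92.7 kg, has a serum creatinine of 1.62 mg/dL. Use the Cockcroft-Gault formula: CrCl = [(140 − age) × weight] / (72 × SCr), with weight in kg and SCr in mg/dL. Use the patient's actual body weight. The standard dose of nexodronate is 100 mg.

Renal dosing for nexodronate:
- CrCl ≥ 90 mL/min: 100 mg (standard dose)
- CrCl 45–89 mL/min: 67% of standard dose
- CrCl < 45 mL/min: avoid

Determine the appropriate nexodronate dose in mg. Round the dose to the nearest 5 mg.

CrCl = (140 − 52) × 92.7 / (72 × 1.62) = 8157.6 / 116.64 ≈ 69.9 mL/min
CrCl ≈ 70 mL/min → bracket 45–89 mL/min.
67% of 100 mg = 67 mg → 65 mg

65 mg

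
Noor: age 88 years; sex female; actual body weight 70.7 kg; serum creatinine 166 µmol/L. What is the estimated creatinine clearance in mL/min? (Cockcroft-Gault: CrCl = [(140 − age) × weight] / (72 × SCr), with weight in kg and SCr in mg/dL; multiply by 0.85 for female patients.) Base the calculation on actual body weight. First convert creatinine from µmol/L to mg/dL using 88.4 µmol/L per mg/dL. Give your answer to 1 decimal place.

SCr = 166 / 88.4 = 1.878 mg/dL
CrCl = (140 − 88) × 70.7 / (72 × 1.878) × 0.85 = 3676.4 / 135.22 × 0.85 ≈ 23.1 mL/min

23.1 mL/min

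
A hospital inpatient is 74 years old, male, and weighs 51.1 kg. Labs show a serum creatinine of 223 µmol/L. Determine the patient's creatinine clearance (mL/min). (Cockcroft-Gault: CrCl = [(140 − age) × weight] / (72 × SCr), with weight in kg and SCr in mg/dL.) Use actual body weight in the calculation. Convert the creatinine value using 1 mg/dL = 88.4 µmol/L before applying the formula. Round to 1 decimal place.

SCr = 223 / 88.4 = 2.523 mg/dL
CrCl = (140 − 74) × 51.1 / (72 × 2.523) = 3372.6 / 181.66 ≈ 18.6 mL/min

18.6 mL/min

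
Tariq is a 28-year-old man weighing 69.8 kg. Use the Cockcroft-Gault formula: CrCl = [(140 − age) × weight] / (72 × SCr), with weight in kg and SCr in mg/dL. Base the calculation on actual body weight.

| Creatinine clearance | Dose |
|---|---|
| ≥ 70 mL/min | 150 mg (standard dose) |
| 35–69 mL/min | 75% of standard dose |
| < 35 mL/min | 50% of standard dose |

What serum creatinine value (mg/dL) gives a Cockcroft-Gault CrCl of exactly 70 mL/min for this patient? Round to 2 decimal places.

1.55 mg/dL

Standard dose requires CrCl ≥ 70 mL/min.
Set (140 − 28) × 69.8 / (72 × SCr) = 70
SCr = (140 − 28) × 69.8 / (72 × 70) = 1.551 mg/dL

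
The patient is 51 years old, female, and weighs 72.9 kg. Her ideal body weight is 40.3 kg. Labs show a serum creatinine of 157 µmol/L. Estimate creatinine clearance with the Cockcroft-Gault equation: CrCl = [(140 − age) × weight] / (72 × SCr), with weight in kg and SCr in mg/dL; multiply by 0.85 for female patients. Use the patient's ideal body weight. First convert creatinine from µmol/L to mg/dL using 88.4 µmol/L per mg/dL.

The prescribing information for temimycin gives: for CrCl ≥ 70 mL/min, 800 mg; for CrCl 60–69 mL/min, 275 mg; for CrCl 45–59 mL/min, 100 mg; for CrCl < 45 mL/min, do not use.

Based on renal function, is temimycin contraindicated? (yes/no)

yes

SCr = 157 / 88.4 = 1.776 mg/dL
CrCl = (140 − 51) × 40.3 / (72 × 1.776) × 0.85 = 3586.7 / 127.87 × 0.85 ≈ 23.8 mL/min
CrCl ≈ 24 mL/min, which is < 45 mL/min.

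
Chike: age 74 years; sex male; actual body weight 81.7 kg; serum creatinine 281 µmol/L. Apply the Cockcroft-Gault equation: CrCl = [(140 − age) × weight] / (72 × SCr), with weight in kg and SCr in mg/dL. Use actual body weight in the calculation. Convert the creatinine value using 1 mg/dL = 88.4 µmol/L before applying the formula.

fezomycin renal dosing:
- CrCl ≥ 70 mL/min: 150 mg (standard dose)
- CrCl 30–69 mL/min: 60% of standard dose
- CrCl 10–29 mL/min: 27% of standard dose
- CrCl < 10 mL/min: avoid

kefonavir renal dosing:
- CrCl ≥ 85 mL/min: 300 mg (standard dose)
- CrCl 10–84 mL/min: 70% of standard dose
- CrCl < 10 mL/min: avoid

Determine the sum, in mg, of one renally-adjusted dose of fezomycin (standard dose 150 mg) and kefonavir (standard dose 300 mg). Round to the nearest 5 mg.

SCr = 281 / 88.4 = 3.179 mg/dL
CrCl = (140 − 74) × 81.7 / (72 × 3.179) = 5392.2 / 228.89 ≈ 23.6 mL/min
CrCl ≈ 24 mL/min.
fezomycin: 10–29 mL/min → 27% of 150 mg = 40.5 mg.
kefonavir: 10–84 mL/min → 70% of 300 mg = 210 mg.
Total = 40.5 + 210 = 250.5 mg.

250 mg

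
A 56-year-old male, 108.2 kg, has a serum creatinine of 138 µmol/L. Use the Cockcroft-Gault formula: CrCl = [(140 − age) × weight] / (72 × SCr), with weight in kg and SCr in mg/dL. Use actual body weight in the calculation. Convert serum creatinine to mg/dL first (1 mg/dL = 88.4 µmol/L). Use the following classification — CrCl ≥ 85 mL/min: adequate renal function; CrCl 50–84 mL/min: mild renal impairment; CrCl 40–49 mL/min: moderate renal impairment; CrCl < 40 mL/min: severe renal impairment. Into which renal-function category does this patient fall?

SCr = 138 / 88.4 = 1.561 mg/dL
CrCl = (140 − 56) × 108.2 / (72 × 1.561) = 9088.8 / 112.39 ≈ 80.9 mL/min
81 mL/min falls in the 'mild renal impairment' range.

mild renal impairment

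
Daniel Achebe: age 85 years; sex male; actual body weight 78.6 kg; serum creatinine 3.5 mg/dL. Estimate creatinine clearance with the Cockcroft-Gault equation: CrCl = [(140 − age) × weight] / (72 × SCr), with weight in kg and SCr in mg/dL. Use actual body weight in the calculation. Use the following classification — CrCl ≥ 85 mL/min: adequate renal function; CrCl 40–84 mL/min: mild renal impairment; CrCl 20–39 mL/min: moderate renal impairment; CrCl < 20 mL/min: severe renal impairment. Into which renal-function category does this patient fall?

severe renal impairment

CrCl = (140 − 85) × 78.6 / (72 × 3.5) = 4323.0 / 252.00 ≈ 17.2 mL/min
17 mL/min falls in the 'severe renal impairment' range.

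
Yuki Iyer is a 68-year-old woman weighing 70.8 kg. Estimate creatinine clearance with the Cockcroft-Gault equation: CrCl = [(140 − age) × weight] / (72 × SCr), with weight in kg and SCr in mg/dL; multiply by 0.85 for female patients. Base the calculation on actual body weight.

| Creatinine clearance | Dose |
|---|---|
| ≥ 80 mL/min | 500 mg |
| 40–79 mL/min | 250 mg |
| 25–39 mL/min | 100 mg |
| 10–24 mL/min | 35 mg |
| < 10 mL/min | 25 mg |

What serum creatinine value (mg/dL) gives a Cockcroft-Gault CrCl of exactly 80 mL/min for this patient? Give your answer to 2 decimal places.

Standard dose requires CrCl ≥ 80 mL/min.
Set (140 − 68) × 70.8 × 0.85 / (72 × SCr) = 80
SCr = (140 − 68) × 70.8 × 0.85 / (72 × 80) = 0.752 mg/dL

0.75 mg/dL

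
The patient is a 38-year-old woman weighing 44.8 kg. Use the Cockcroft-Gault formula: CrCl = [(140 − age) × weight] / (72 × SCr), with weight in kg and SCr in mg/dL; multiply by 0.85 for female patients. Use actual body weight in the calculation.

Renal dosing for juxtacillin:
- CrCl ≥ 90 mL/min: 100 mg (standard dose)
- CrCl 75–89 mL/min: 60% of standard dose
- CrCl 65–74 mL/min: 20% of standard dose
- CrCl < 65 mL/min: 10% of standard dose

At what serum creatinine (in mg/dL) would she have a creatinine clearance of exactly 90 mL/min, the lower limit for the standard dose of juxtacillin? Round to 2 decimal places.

Standard dose requires CrCl ≥ 90 mL/min.
Set (140 − 38) × 44.8 × 0.85 / (72 × SCr) = 90
SCr = (140 − 38) × 44.8 × 0.85 / (72 × 90) = 0.599 mg/dL

0.60 mg/dL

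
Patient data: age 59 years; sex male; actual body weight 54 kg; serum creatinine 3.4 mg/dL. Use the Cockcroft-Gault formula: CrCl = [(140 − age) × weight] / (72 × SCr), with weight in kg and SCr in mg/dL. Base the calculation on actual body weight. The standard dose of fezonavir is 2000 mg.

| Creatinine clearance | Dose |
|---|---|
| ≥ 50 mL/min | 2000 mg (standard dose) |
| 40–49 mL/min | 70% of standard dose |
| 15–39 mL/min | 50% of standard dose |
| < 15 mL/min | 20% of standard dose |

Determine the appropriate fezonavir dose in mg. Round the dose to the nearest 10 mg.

1000 mg

CrCl = (140 − 59) × 54 / (72 × 3.4) = 4374.0 / 244.80 ≈ 17.9 mL/min
CrCl ≈ 18 mL/min → bracket 15–39 mL/min.
50% of 2000 mg = 1000 mg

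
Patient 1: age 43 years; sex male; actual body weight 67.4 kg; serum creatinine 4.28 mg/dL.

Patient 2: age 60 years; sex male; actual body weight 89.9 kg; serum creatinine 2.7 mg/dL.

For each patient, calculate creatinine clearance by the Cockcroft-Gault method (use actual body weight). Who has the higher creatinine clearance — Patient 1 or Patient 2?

Patient 2

Patient 1: CrCl = (140 − 43) × 67.4 / (72 × 4.28) = 6537.8 / 308.16 ≈ 21.2 mL/min
Patient 2: CrCl = (140 − 60) × 89.9 / (72 × 2.7) = 7192.0 / 194.40 ≈ 37.0 mL/min
21.2 vs 37.0 mL/min → Patient 2 is higher.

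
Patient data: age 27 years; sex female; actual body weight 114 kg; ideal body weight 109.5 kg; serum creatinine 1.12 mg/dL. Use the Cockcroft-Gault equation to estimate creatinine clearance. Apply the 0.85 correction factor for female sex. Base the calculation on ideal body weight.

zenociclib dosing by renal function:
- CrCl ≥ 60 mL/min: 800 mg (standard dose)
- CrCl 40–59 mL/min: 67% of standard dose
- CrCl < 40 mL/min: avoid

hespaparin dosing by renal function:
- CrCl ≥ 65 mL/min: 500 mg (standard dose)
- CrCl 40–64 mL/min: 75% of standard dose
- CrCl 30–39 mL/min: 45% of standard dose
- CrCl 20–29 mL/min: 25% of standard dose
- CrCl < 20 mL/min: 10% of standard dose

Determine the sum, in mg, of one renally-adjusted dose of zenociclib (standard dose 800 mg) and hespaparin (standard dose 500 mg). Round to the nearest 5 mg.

CrCl = (140 − 27) × 109.5 / (72 × 1.12) × 0.85 = 12373.5 / 80.64 × 0.85 ≈ 130.4 mL/min
CrCl ≈ 130 mL/min.
zenociclib: ≥ 60 mL/min → 100% of 800 mg = 800 mg.
hespaparin: ≥ 65 mL/min → 100% of 500 mg = 500 mg.
Total = 800 + 500 = 1300 mg.

1300 mg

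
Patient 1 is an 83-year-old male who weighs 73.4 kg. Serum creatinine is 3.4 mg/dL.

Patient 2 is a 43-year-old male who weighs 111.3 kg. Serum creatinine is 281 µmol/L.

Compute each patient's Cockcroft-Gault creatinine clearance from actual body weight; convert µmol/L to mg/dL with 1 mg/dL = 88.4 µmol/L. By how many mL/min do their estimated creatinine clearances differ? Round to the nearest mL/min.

30 mL/min

Patient 1: CrCl = (140 − 83) × 73.4 / (72 × 3.4) = 4183.8 / 244.80 ≈ 17.1 mL/min
Patient 2: SCr = 281 / 88.4 = 3.179 mg/dL
Patient 2: CrCl = (140 − 43) × 111.3 / (72 × 3.179) = 10796.1 / 228.89 ≈ 47.2 mL/min
|17.1 − 47.2| = 30.1 mL/min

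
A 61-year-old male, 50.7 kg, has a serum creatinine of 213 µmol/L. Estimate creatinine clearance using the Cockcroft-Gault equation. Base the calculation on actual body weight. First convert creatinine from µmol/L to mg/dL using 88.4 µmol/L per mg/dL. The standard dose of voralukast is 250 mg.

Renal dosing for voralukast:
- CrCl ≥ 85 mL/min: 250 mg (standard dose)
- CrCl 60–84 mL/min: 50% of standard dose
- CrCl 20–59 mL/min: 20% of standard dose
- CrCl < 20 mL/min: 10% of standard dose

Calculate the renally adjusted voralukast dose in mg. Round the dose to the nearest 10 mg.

50 mg

SCr = 213 / 88.4 = 2.41 mg/dL
CrCl = (140 − 61) × 50.7 / (72 × 2.41) = 4005.3 / 173.52 ≈ 23.1 mL/min
CrCl ≈ 23 mL/min → bracket 20–59 mL/min.
20% of 250 mg = 50 mg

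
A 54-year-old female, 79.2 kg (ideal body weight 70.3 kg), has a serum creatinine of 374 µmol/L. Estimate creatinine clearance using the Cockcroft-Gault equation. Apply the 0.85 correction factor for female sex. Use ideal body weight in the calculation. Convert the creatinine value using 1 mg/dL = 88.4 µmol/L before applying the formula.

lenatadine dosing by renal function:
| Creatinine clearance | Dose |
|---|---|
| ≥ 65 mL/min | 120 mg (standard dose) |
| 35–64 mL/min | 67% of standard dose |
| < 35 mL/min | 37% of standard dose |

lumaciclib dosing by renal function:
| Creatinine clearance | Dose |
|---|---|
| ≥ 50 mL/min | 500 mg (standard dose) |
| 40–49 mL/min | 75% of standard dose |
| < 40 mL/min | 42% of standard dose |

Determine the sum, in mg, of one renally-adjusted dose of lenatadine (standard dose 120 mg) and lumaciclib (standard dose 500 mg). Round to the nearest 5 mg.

255 mg

SCr = 374 / 88.4 = 4.231 mg/dL
CrCl = (140 − 54) × 70.3 / (72 × 4.231) × 0.85 = 6045.8 / 304.63 × 0.85 ≈ 16.9 mL/min
CrCl ≈ 17 mL/min.
lenatadine: < 35 mL/min → 37% of 120 mg = 44.4 mg.
lumaciclib: < 40 mL/min → 42% of 500 mg = 210 mg.
Total = 44.4 + 210 = 254.4 mg.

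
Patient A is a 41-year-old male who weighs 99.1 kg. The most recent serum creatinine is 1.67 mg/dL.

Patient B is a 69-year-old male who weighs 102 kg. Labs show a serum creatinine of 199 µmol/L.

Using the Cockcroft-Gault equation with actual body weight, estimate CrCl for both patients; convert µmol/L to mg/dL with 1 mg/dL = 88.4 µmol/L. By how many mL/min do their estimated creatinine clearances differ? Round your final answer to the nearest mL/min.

Patient A: CrCl = (140 − 41) × 99.1 / (72 × 1.67) = 9810.9 / 120.24 ≈ 81.6 mL/min
Patient B: SCr = 199 / 88.4 = 2.251 mg/dL
Patient B: CrCl = (140 − 69) × 102 / (72 × 2.251) = 7242.0 / 162.07 ≈ 44.7 mL/min
|81.6 − 44.7| = 36.9 mL/min

37 mL/min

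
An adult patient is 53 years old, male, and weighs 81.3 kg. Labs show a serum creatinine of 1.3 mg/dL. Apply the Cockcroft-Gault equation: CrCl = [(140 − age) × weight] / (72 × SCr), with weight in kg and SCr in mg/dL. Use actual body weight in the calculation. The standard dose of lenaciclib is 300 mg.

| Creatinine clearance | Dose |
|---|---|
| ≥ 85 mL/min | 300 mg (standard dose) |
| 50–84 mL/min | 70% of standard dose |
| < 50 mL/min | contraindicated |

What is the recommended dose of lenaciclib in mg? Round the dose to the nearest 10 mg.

CrCl = (140 − 53) × 81.3 / (72 × 1.3) = 7073.1 / 93.60 ≈ 75.6 mL/min
CrCl ≈ 76 mL/min → bracket 50–84 mL/min.
70% of 300 mg = 210 mg

210 mg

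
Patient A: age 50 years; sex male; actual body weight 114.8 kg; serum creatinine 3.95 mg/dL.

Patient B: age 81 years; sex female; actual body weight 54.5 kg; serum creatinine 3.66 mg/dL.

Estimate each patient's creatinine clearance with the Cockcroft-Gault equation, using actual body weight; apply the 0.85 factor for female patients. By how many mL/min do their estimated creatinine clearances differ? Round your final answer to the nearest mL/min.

26 mL/min

Patient A: CrCl = (140 − 50) × 114.8 / (72 × 3.95) = 10332.0 / 284.40 ≈ 36.3 mL/min
Patient B: CrCl = (140 − 81) × 54.5 / (72 × 3.66) × 0.85 = 3215.5 / 263.52 × 0.85 ≈ 10.4 mL/min
|36.3 − 10.4| = 25.9 mL/min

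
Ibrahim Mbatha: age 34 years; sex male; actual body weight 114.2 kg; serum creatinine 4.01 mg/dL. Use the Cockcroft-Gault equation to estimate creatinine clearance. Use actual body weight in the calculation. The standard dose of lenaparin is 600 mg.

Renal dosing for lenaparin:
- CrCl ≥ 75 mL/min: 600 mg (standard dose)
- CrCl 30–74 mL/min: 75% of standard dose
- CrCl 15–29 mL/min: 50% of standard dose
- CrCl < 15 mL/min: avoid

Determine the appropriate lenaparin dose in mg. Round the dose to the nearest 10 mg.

450 mg

CrCl = (140 − 34) × 114.2 / (72 × 4.01) = 12105.2 / 288.72 ≈ 41.9 mL/min
CrCl ≈ 42 mL/min → bracket 30–74 mL/min.
75% of 600 mg = 450 mg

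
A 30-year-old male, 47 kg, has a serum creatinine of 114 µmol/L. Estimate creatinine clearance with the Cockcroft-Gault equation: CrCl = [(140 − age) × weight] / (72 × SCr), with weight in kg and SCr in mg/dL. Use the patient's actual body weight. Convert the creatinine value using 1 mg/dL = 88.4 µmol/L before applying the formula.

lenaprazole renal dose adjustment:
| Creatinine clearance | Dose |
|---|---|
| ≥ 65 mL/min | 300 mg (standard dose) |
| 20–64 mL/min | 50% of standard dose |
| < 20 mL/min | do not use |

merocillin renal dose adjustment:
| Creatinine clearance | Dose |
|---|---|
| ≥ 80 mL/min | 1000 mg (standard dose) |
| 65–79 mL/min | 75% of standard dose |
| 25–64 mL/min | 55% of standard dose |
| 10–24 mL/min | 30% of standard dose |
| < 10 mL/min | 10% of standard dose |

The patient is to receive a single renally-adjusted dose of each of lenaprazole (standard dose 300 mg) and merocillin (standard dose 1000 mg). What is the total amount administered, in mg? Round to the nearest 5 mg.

SCr = 114 / 88.4 = 1.29 mg/dL
CrCl = (140 − 30) × 47 / (72 × 1.29) = 5170.0 / 92.88 ≈ 55.7 mL/min
CrCl ≈ 56 mL/min.
lenaprazole: 20–64 mL/min → 50% of 300 mg = 150 mg.
merocillin: 25–64 mL/min → 55% of 1000 mg = 550 mg.
Total = 150 + 550 = 700 mg.

700 mg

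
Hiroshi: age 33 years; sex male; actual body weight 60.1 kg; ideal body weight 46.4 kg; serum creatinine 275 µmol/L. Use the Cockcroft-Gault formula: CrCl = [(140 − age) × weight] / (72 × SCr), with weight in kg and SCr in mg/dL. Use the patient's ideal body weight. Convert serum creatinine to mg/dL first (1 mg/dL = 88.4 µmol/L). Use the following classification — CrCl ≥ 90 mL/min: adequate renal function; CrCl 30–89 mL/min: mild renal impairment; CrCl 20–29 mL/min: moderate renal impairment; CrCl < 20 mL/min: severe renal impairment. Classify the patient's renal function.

SCr = 275 / 88.4 = 3.111 mg/dL
CrCl = (140 − 33) × 46.4 / (72 × 3.111) = 4964.8 / 223.99 ≈ 22.2 mL/min
22 mL/min falls in the 'moderate renal impairment' range.

moderate renal impairment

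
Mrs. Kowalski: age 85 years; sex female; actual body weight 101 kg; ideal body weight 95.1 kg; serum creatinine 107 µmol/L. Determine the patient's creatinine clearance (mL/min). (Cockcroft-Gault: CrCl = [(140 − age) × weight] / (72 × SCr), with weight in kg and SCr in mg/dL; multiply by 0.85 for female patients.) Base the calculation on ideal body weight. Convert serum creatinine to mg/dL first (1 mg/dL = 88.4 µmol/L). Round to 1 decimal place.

51.0 mL/min

SCr = 107 / 88.4 = 1.21 mg/dL
CrCl = (140 − 85) × 95.1 / (72 × 1.21) × 0.85 = 5230.5 / 87.12 × 0.85 ≈ 51.0 mL/min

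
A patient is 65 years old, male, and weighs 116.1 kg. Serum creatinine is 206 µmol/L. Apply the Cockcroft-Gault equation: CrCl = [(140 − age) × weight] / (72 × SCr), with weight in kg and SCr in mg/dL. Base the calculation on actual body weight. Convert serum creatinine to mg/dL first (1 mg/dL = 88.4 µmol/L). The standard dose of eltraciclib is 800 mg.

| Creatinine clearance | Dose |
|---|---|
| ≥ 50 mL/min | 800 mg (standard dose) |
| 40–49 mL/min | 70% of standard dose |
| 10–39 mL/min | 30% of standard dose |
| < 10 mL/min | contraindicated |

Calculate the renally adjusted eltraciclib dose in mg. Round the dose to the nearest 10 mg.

800 mg

SCr = 206 / 88.4 = 2.33 mg/dL
CrCl = (140 − 65) × 116.1 / (72 × 2.33) = 8707.5 / 167.76 ≈ 51.9 mL/min
CrCl ≈ 52 mL/min → bracket ≥ 50 mL/min.
100% of 800 mg = 800 mg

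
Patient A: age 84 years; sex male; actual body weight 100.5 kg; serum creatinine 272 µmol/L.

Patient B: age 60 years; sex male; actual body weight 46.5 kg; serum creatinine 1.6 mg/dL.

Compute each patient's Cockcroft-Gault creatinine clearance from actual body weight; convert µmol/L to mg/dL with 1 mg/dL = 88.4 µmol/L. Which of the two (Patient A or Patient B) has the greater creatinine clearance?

Patient B

Patient A: SCr = 272 / 88.4 = 3.077 mg/dL
Patient A: CrCl = (140 − 84) × 100.5 / (72 × 3.077) = 5628.0 / 221.54 ≈ 25.4 mL/min
Patient B: CrCl = (140 − 60) × 46.5 / (72 × 1.6) = 3720.0 / 115.20 ≈ 32.3 mL/min
25.4 vs 32.3 mL/min → Patient B is higher.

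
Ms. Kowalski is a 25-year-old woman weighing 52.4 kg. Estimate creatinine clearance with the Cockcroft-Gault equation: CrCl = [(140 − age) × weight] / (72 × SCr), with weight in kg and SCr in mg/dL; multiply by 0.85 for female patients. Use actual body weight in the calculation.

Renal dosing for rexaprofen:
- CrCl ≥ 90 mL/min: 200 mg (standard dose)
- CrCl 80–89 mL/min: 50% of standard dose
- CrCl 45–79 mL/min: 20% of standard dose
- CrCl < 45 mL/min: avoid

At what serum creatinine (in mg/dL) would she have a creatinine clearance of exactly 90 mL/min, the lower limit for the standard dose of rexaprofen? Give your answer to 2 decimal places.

Standard dose requires CrCl ≥ 90 mL/min.
Set (140 − 25) × 52.4 × 0.85 / (72 × SCr) = 90
SCr = (140 − 25) × 52.4 × 0.85 / (72 × 90) = 0.790 mg/dL

0.79 mg/dL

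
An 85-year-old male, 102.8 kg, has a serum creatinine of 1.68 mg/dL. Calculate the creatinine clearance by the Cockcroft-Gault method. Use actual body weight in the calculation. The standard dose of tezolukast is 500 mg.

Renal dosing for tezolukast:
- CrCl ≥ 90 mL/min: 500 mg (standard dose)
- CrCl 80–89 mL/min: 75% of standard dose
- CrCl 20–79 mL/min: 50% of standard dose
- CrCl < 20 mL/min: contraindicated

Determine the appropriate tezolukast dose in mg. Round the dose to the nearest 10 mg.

CrCl = (140 − 85) × 102.8 / (72 × 1.68) = 5654.0 / 120.96 ≈ 46.7 mL/min
CrCl ≈ 47 mL/min → bracket 20–79 mL/min.
50% of 500 mg = 250 mg

250 mg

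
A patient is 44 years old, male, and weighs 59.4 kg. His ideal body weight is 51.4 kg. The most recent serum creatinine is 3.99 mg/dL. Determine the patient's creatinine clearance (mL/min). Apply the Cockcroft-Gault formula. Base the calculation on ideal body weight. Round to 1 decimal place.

CrCl = (140 − 44) × 51.4 / (72 × 3.99) = 4934.4 / 287.28 ≈ 17.2 mL/min

17.2 mL/min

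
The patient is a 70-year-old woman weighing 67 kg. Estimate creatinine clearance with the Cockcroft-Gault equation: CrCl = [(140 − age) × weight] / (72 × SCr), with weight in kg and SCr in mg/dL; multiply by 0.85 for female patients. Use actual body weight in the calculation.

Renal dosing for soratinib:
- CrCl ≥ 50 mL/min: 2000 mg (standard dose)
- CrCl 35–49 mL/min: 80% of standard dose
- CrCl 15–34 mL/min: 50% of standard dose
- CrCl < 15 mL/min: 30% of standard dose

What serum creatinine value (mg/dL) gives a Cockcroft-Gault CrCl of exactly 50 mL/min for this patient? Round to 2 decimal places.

1.11 mg/dL

Standard dose requires CrCl ≥ 50 mL/min.
Set (140 − 70) × 67 × 0.85 / (72 × SCr) = 50
SCr = (140 − 70) × 67 × 0.85 / (72 × 50) = 1.107 mg/dL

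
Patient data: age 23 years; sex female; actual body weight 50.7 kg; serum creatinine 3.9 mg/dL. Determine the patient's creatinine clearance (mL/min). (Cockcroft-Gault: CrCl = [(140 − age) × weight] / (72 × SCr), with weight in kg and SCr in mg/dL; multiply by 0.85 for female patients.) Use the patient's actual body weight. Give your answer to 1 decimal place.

18.0 mL/min

CrCl = (140 − 23) × 50.7 / (72 × 3.9) × 0.85 = 5931.9 / 280.80 × 0.85 ≈ 18.0 mL/min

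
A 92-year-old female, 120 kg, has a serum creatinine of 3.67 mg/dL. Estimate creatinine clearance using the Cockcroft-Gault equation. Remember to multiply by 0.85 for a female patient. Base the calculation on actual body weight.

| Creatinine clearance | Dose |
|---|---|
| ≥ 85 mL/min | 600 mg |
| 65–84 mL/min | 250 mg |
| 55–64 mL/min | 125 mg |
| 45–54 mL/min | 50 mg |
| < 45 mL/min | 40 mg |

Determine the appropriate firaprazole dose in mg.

CrCl = (140 − 92) × 120 / (72 × 3.67) × 0.85 = 5760.0 / 264.24 × 0.85 ≈ 18.5 mL/min
CrCl ≈ 19 mL/min → bracket < 45 mL/min.
Dose for this bracket: 40 mg.

40 mg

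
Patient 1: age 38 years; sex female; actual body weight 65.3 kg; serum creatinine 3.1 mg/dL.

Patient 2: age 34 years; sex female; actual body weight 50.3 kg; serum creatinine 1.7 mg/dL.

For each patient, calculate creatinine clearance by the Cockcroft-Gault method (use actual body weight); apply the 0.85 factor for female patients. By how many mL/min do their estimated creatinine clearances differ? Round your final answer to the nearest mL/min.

12 mL/min

Patient 1: CrCl = (140 − 38) × 65.3 / (72 × 3.1) × 0.85 = 6660.6 / 223.20 × 0.85 ≈ 25.4 mL/min
Patient 2: CrCl = (140 − 34) × 50.3 / (72 × 1.7) × 0.85 = 5331.8 / 122.40 × 0.85 ≈ 37.0 mL/min
|25.4 − 37.0| = 11.6 mL/min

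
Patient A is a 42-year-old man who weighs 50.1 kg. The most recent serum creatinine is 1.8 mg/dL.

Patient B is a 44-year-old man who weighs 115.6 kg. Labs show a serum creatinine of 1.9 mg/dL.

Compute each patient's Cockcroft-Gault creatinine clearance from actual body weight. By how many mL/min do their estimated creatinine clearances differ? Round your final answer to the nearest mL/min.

Patient A: CrCl = (140 − 42) × 50.1 / (72 × 1.8) = 4909.8 / 129.60 ≈ 37.9 mL/min
Patient B: CrCl = (140 − 44) × 115.6 / (72 × 1.9) = 11097.6 / 136.80 ≈ 81.1 mL/min
|37.9 − 81.1| = 43.2 mL/min

43 mL/min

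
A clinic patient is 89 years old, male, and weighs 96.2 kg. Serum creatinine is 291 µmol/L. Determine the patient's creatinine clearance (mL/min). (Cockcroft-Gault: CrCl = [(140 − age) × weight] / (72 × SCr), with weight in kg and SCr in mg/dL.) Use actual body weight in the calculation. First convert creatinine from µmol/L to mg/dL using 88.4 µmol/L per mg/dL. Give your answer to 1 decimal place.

20.7 mL/min

SCr = 291 / 88.4 = 3.292 mg/dL
CrCl = (140 − 89) × 96.2 / (72 × 3.292) = 4906.2 / 237.02 ≈ 20.7 mL/min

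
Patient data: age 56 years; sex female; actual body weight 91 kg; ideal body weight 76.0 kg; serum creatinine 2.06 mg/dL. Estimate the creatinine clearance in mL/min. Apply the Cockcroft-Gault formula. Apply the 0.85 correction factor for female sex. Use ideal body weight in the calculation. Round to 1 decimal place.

36.6 mL/min

CrCl = (140 − 56) × 76 / (72 × 2.06) × 0.85 = 6384.0 / 148.32 × 0.85 ≈ 36.6 mL/min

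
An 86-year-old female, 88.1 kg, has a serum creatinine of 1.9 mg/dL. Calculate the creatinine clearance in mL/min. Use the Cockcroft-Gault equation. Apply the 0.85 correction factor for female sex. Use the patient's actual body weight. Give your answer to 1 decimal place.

CrCl = (140 − 86) × 88.1 / (72 × 1.9) × 0.85 = 4757.4 / 136.80 × 0.85 ≈ 29.6 mL/min

29.6 mL/min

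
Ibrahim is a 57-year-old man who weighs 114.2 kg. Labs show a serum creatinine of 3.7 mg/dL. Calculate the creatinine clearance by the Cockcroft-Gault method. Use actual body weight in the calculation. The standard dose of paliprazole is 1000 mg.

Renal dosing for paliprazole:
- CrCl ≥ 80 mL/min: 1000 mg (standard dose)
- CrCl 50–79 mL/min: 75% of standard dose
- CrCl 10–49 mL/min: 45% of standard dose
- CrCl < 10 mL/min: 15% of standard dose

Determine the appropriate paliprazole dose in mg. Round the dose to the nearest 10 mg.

450 mg

CrCl = (140 − 57) × 114.2 / (72 × 3.7) = 9478.6 / 266.40 ≈ 35.6 mL/min
CrCl ≈ 36 mL/min → bracket 10–49 mL/min.
45% of 1000 mg = 450 mg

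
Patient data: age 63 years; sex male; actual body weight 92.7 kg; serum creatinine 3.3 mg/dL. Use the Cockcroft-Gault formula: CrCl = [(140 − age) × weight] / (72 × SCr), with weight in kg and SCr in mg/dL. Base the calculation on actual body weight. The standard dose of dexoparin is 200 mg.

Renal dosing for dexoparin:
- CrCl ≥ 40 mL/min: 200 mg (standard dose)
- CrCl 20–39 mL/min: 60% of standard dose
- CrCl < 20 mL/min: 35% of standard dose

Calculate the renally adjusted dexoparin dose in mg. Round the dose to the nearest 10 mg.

120 mg

CrCl = (140 − 63) × 92.7 / (72 × 3.3) = 7137.9 / 237.60 ≈ 30.0 mL/min
CrCl ≈ 30 mL/min → bracket 20–39 mL/min.
60% of 200 mg = 120 mg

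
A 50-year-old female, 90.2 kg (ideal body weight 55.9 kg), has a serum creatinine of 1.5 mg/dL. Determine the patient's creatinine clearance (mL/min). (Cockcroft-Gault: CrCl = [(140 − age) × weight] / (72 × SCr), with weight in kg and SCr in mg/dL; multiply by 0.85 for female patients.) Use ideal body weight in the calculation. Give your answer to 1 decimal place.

CrCl = (140 − 50) × 55.9 / (72 × 1.5) × 0.85 = 5031.0 / 108.00 × 0.85 ≈ 39.6 mL/min

39.6 mL/min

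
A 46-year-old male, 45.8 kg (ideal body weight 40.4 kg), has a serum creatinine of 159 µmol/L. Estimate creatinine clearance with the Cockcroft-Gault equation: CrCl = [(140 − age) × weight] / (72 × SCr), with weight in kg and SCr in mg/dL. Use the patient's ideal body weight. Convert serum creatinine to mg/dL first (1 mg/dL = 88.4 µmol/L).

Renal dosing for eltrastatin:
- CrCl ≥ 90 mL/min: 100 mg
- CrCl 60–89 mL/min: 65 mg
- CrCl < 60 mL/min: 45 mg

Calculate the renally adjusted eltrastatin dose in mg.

SCr = 159 / 88.4 = 1.799 mg/dL
CrCl = (140 − 46) × 40.4 / (72 × 1.799) = 3797.6 / 129.53 ≈ 29.3 mL/min
CrCl ≈ 29 mL/min → bracket < 60 mL/min.
Dose for this bracket: 45 mg.

45 mg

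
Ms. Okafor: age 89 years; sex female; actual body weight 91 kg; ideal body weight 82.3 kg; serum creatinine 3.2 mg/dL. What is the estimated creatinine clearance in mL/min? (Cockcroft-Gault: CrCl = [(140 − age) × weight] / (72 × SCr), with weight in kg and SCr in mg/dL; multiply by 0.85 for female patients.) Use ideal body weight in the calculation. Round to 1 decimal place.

CrCl = (140 − 89) × 82.3 / (72 × 3.2) × 0.85 = 4197.3 / 230.40 × 0.85 ≈ 15.5 mL/min

15.5 mL/min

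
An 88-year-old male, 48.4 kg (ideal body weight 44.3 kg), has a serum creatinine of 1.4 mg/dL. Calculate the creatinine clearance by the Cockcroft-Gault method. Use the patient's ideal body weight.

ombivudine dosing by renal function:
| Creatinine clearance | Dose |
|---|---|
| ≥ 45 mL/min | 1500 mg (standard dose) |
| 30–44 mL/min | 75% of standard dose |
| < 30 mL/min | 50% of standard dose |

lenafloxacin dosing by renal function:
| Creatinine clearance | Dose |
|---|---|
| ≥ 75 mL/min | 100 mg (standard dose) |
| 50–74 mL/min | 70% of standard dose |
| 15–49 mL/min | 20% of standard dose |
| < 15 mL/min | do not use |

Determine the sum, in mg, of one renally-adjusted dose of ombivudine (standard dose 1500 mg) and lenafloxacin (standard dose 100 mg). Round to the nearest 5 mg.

CrCl = (140 − 88) × 44.3 / (72 × 1.4) = 2303.6 / 100.80 ≈ 22.9 mL/min
CrCl ≈ 23 mL/min.
ombivudine: < 30 mL/min → 50% of 1500 mg = 750 mg.
lenafloxacin: 15–49 mL/min → 20% of 100 mg = 20 mg.
Total = 750 + 20 = 770 mg.

770 mg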